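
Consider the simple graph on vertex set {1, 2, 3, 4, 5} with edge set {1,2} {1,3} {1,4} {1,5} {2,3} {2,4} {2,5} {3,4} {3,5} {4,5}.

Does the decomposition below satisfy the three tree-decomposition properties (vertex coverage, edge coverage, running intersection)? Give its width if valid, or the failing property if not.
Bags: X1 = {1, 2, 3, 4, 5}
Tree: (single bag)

Checking the three conditions: (i) the bags cover all of {1, 2, 3, 4, 5}; (ii) for each edge, some bag contains both endpoints; (iii) the bags containing any fixed vertex form a subtree. All hold, so the decomposition is valid with width 5 − 1 = 4.

Yes; width 4.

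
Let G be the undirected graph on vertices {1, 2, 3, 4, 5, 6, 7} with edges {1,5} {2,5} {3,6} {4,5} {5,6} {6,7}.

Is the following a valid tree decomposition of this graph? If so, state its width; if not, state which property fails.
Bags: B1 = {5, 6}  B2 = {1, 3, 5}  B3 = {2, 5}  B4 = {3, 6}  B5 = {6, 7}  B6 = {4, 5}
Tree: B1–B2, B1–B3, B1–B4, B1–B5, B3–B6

A tree decomposition must satisfy three properties: every vertex lies in some bag; for every edge, both endpoints lie together in some bag; and for every vertex, the bags containing it form a connected subtree. Here bags containing vertex 3 are not connected in the tree, so the decomposition is invalid.

No — bags containing vertex 3 are not connected in the tree.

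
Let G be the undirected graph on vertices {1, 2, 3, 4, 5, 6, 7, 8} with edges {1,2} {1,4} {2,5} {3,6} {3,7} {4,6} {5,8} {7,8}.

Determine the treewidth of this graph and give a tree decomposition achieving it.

The largest bag has 3 vertices, giving width 2; this decomposition certifies tw(G) ≤ 2. Since 3–6–4–1–2–5–8–7–3 is a cycle in G, G is not acyclic. Forests are exactly the graphs of treewidth ≤ 1, so tw(G) ≥ 2. The upper and lower bounds meet at 2, so that is the treewidth.

Treewidth 2.
One optimal decomposition is:
Bags: B1 = {3, 4, 6}  B2 = {1, 3, 4}  B3 = {1, 2, 3}  B4 = {2, 3, 5}  B5 = {3, 5, 8}  B6 = {3, 7, 8}
Tree: B1–B2, B2–B3, B3–B4, B4–B5, B5–B6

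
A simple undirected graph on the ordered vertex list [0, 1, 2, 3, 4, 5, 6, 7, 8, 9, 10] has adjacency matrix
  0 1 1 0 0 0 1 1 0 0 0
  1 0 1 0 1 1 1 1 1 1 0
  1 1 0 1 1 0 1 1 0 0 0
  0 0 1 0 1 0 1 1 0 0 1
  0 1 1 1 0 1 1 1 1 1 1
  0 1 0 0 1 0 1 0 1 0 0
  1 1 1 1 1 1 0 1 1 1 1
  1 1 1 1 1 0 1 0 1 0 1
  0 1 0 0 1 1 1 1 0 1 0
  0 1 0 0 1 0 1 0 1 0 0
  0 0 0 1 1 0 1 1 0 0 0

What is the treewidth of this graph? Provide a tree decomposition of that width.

Treewidth 4.
Bags: B1 = {1, 2, 4, 6, 7}  B2 = {2, 3, 4, 6, 7}  B3 = {1, 4, 6, 7, 8}  B4 = {3, 4, 6, 7, 10}  B5 = {1, 4, 6, 8, 9}  B6 = {0, 1, 2, 6, 7}  B7 = {1, 4, 5, 6, 8}
Tree: B1–B2, B1–B3, B2–B4, B3–B5, B1–B6, B5–B7

The largest bag has 5 vertices, giving width 4; this decomposition certifies tw(G) ≤ 4. Conversely, {0, 1, 2, 6, 7} is a clique of size 5, and the vertices of any clique must share a bag in every tree decomposition; so some bag has ≥ 5 vertices and tw(G) ≥ 4. The upper and lower bounds meet at 4, so that is the treewidth.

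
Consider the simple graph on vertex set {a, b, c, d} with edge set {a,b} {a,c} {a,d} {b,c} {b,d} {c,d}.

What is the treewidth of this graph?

A width-3 tree decomposition is:
Bags: B1 = {a, b, c, d}
Tree: (single bag)
With just one bag of size 4, the width is 4 − 1 = 3, so tw(G) ≤ 3. Conversely, {a, b, c, d} is a clique of size 4, and the vertices of any clique must share a bag in every tree decomposition; so some bag has ≥ 4 vertices and tw(G) ≥ 3. Therefore the treewidth is 3.

3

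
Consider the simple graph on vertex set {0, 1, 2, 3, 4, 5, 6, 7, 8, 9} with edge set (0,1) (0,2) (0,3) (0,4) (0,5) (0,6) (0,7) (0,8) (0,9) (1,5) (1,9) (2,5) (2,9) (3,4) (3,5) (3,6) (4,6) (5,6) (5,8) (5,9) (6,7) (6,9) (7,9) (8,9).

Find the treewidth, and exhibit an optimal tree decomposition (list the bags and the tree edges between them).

Treewidth 3.
One such decomposition:
Bags: B1 = {0, 1, 5, 9}  B2 = {0, 2, 5, 9}  B3 = {0, 5, 6, 9}  B4 = {0, 5, 8, 9}  B5 = {0, 6, 7, 9}  B6 = {0, 3, 5, 6}  B7 = {0, 3, 4, 6}
Tree: B1–B2, B2–B3, B1–B4, B3–B5, B3–B6, B6–B7

The largest bag has 4 vertices, giving width 3; this decomposition certifies tw(G) ≤ 3. On the other hand G contains the 4-clique {0, 3, 4, 6}. A clique must lie in a single bag of any decomposition, so no decomposition can have width below 3. Therefore the treewidth is 3.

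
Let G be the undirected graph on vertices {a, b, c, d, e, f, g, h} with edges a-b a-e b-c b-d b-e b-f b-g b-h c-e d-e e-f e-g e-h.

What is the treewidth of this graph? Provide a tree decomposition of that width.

Treewidth 2.
One such decomposition:
Bags: B1 = {b, c, e}  B2 = {b, e, h}  B3 = {b, e, g}  B4 = {a, b, e}  B5 = {b, d, e}  B6 = {b, e, f}
Tree: B1–B2, B1–B3, B3–B4, B3–B5, B3–B6

The largest bag has 3 vertices, giving width 2; this decomposition certifies tw(G) ≤ 2. Conversely, {b, d, e} is a clique of size 3, and the vertices of any clique must share a bag in every tree decomposition; so some bag has ≥ 3 vertices and tw(G) ≥ 2. The upper and lower bounds meet at 2, so that is the treewidth.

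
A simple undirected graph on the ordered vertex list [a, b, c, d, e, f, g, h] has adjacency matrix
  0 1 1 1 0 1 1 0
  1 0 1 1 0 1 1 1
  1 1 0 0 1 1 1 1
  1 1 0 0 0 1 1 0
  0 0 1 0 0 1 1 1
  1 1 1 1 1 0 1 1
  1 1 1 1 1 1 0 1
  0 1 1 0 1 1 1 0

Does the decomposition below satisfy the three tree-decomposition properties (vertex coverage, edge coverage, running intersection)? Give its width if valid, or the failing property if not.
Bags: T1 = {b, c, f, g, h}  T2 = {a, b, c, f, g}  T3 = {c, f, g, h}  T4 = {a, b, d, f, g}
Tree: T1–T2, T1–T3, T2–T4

No — vertex e appears in no bag.

A tree decomposition must satisfy three properties: every vertex lies in some bag; for every edge, both endpoints lie together in some bag; and for every vertex, the bags containing it form a connected subtree. Here vertex e appears in no bag, so the decomposition is invalid.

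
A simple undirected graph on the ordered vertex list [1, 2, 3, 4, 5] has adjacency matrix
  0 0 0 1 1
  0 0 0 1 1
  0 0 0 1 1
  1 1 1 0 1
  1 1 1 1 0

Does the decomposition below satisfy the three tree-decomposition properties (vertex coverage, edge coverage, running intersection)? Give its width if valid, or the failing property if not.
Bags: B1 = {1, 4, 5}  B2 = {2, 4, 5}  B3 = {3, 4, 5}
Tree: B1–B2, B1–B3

Checking the three conditions: (i) the bags cover all of {1, 2, 3, 4, 5}; (ii) for each edge, some bag contains both endpoints; (iii) the bags containing any fixed vertex form a subtree. All hold, so the decomposition is valid with width 3 − 1 = 2.

Yes; width 2.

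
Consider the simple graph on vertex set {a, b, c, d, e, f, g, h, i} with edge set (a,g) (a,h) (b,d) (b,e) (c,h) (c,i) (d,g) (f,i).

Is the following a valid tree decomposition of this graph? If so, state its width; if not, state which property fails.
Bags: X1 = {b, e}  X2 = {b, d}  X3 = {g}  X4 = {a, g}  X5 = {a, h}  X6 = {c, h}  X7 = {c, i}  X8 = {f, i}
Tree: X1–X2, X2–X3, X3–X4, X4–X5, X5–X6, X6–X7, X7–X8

A tree decomposition must satisfy three properties: every vertex lies in some bag; for every edge, both endpoints lie together in some bag; and for every vertex, the bags containing it form a connected subtree. Here edge (d,g) lies in no bag, so the decomposition is invalid.

No — edge (d,g) lies in no bag.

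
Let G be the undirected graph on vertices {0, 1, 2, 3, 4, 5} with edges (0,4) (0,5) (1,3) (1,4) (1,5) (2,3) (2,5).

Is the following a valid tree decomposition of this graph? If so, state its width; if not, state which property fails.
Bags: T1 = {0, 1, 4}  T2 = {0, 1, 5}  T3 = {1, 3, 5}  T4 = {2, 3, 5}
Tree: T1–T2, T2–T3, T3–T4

Yes; width 2.

Vertex coverage: the bags together contain {0, 1, 2, 3, 4, 5}, the full vertex set. Edge coverage: each edge of G has both endpoints in at least one bag. Running intersection: for every vertex, the bags containing it form a connected subtree. All three properties hold, so this is a valid tree decomposition of width max|bag| − 1 = 2, and hence tw(G) ≤ 2.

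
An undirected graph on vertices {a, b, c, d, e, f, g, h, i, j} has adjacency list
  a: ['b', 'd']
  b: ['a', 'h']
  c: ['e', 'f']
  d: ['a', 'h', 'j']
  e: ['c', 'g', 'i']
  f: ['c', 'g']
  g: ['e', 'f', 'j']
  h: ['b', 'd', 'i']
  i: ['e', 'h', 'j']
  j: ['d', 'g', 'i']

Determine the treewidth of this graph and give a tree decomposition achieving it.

Every bag has size at most 3, so the width is 3 − 1 = 2 and tw(G) ≤ 2. Since b–a–d–h–b is a cycle in G, G is not acyclic. Forests are exactly the graphs of treewidth ≤ 1, so tw(G) ≥ 2. Combining the bounds, tw(G) = 2.

Treewidth 2.
Bags: B1 = {a, b, h}  B2 = {a, d, h}  B3 = {d, h, i}  B4 = {d, i, j}  B5 = {e, i, j}  B6 = {e, g, j}  B7 = {c, e, g}  B8 = {c, f, g}
Tree: B1–B2, B2–B3, B3–B4, B4–B5, B5–B6, B6–B7, B7–B8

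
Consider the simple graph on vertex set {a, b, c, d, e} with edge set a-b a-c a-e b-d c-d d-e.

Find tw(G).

A width-2 tree decomposition is:
Bags: B1 = {a, d, e}  B2 = {a, b, d}  B3 = {a, c, d}
Tree: B1–B2, B2–B3
Each bag holds 3 vertices, so the decomposition has width 2, which upper-bounds the treewidth. The edges e–d–b–a–e form a cycle, so G is not a tree and its treewidth is at least 2. The upper and lower bounds meet at 2, so that is the treewidth.

2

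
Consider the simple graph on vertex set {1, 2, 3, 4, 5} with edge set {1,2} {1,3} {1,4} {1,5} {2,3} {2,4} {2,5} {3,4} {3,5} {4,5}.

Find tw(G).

4

A width-4 tree decomposition is:
Bags: B1 = {1, 2, 3, 4, 5}
Tree: (single bag)
With just one bag of size 5, the width is 5 − 1 = 4, so tw(G) ≤ 4. On the other hand G contains the 5-clique {1, 2, 3, 4, 5}. A clique must lie in a single bag of any decomposition, so no decomposition can have width below 4. Combining the bounds, tw(G) = 4.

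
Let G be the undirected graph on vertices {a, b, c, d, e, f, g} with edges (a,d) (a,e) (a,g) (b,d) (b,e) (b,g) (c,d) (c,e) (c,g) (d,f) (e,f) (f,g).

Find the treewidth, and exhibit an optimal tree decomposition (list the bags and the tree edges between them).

Treewidth 3.
One such decomposition:
Bags: B1 = {c, d, e, g}  B2 = {a, d, e, g}  B3 = {d, e, f, g}  B4 = {b, d, e, g}
Tree: B1–B2, B2–B3, B3–B4

Each bag holds 4 vertices, so the decomposition has width 3, which upper-bounds the treewidth. For the lower bound: the 4 vertex sets {c,g}, {a,d}, {e}, {f} are disjoint, each induces a connected subgraph, and every pair is joined by at least one edge of G. Contracting each set to a single vertex therefore yields K_{4} as a minor, and since treewidth is minor-monotone, tw(G) ≥ tw(K_{4}) = 3. Hence tw(G) = 3 exactly.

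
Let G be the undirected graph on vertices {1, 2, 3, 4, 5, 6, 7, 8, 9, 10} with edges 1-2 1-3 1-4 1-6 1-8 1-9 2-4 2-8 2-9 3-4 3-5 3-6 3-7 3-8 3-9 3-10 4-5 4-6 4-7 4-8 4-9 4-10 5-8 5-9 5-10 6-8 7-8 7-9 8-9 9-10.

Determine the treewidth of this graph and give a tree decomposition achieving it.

Treewidth 4.
One optimal decomposition is:
Bags: B1 = {3, 4, 5, 8, 9}  B2 = {1, 3, 4, 8, 9}  B3 = {3, 4, 7, 8, 9}  B4 = {1, 3, 4, 6, 8}  B5 = {1, 2, 4, 8, 9}  B6 = {3, 4, 5, 9, 10}
Tree: B1–B2, B2–B3, B2–B4, B2–B5, B1–B6

The largest bag has 5 vertices, giving width 4; this decomposition certifies tw(G) ≤ 4. Conversely, {1, 2, 4, 8, 9} is a clique of size 5, and the vertices of any clique must share a bag in every tree decomposition; so some bag has ≥ 5 vertices and tw(G) ≥ 4. Combining the bounds, tw(G) = 4.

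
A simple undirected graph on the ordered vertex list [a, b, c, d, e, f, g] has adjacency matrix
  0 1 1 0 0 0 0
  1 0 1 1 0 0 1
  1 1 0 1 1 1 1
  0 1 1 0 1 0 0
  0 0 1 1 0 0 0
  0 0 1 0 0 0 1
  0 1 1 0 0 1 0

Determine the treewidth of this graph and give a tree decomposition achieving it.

Treewidth 2.
One such decomposition:
Bags: B1 = {b, c, g}  B2 = {b, c, d}  B3 = {a, b, c}  B4 = {c, f, g}  B5 = {c, d, e}
Tree: B1–B2, B1–B3, B1–B4, B2–B5

Each bag holds 3 vertices, so the decomposition has width 2, which upper-bounds the treewidth. For the lower bound, the 3 vertices {c, d, e} are pairwise adjacent, and any tree decomposition puts a clique entirely inside one bag — forcing width ≥ 2. The upper and lower bounds meet at 2, so that is the treewidth.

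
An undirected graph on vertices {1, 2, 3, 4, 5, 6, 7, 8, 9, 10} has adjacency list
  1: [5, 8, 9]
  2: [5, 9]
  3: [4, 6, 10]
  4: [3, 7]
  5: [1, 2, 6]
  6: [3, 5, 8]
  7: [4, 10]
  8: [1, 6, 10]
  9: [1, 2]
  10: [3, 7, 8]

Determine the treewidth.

2

A width-2 tree decomposition is:
Bags: B1 = {1, 2, 9}  B2 = {1, 2, 5}  B3 = {1, 5, 8}  B4 = {5, 6, 8}  B5 = {6, 8, 10}  B6 = {3, 6, 10}  B7 = {3, 7, 10}  B8 = {3, 4, 7}
Tree: B1–B2, B2–B3, B3–B4, B4–B5, B5–B6, B6–B7, B7–B8
The largest bag has 3 vertices, giving width 2; this decomposition certifies tw(G) ≤ 2. The edges 9–2–5–1–9 form a cycle, so G is not a tree and its treewidth is at least 2. The upper and lower bounds meet at 2, so that is the treewidth.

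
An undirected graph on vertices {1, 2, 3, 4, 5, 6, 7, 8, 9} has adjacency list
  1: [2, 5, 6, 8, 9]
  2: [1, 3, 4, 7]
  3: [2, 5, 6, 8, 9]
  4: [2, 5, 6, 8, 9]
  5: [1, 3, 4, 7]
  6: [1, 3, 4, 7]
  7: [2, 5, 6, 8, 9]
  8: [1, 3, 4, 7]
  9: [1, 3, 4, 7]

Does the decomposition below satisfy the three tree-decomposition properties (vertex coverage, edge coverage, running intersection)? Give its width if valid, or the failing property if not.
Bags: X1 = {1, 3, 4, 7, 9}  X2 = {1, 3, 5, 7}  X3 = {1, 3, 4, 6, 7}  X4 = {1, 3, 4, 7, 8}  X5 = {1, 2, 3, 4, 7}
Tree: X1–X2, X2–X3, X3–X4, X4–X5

A tree decomposition must satisfy three properties: every vertex lies in some bag; for every edge, both endpoints lie together in some bag; and for every vertex, the bags containing it form a connected subtree. Here edge (4,5) lies in no bag, so the decomposition is invalid.

No — edge (4,5) lies in no bag.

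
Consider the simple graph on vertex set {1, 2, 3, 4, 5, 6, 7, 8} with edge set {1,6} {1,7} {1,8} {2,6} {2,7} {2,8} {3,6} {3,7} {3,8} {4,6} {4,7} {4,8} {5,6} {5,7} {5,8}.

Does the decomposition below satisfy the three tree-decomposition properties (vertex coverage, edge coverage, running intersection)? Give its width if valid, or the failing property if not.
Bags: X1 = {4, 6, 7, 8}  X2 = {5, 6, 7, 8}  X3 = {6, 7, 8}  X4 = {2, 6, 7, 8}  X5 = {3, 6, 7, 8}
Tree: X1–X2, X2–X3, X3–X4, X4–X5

A tree decomposition must satisfy three properties: every vertex lies in some bag; for every edge, both endpoints lie together in some bag; and for every vertex, the bags containing it form a connected subtree. Here vertex 1 appears in no bag, so the decomposition is invalid.

No — vertex 1 appears in no bag.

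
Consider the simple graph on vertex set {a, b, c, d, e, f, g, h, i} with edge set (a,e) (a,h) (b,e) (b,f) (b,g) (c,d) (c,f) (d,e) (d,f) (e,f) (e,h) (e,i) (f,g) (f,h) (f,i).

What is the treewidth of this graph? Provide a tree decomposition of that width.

Treewidth 2.
One such decomposition:
Bags: B1 = {b, e, f}  B2 = {b, f, g}  B3 = {e, f, h}  B4 = {e, f, i}  B5 = {d, e, f}  B6 = {a, e, h}  B7 = {c, d, f}
Tree: B1–B2, B1–B3, B3–B4, B4–B5, B3–B6, B5–B7

The largest bag has 3 vertices, giving width 2; this decomposition certifies tw(G) ≤ 2. On the other hand G contains the 3-clique {a, e, h}. A clique must lie in a single bag of any decomposition, so no decomposition can have width below 2. The upper and lower bounds meet at 2, so that is the treewidth.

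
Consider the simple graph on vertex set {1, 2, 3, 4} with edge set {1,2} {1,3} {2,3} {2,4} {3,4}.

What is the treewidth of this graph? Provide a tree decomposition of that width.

Treewidth 2.
Bags: B1 = {1, 2, 3}  B2 = {2, 3, 4}
Tree: B1–B2

The largest bag has 3 vertices, giving width 2; this decomposition certifies tw(G) ≤ 2. On the other hand G contains the 3-clique {1, 2, 3}. A clique must lie in a single bag of any decomposition, so no decomposition can have width below 2. Combining the bounds, tw(G) = 2.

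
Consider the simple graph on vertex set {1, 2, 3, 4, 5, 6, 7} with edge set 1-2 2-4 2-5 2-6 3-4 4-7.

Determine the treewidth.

1

A width-1 tree decomposition is:
Bags: B1 = {2, 5}  B2 = {1, 2}  B3 = {2, 6}  B4 = {2, 4}  B5 = {3, 4}  B6 = {4, 7}
Tree: B1–B2, B1–B3, B2–B4, B4–B5, B4–B6
Every bag has size at most 2, so the width is 2 − 1 = 1 and tw(G) ≤ 1. G has an edge, so its treewidth is at least 1. Hence tw(G) = 1 exactly.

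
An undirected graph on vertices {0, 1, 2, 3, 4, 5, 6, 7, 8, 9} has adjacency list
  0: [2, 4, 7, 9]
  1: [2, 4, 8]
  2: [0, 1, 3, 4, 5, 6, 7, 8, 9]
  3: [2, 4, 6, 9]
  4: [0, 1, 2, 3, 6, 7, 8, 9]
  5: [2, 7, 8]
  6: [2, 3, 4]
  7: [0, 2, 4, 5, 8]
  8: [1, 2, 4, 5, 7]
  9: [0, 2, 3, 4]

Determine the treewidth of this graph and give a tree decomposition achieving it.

Treewidth 3.
Bags: B1 = {0, 2, 4, 7}  B2 = {0, 2, 4, 9}  B3 = {2, 3, 4, 9}  B4 = {2, 4, 7, 8}  B5 = {2, 3, 4, 6}  B6 = {2, 5, 7, 8}  B7 = {1, 2, 4, 8}
Tree: B1–B2, B2–B3, B1–B4, B3–B5, B4–B6, B4–B7

Each bag holds 4 vertices, so the decomposition has width 3, which upper-bounds the treewidth. Conversely, {0, 2, 4, 9} is a clique of size 4, and the vertices of any clique must share a bag in every tree decomposition; so some bag has ≥ 4 vertices and tw(G) ≥ 3. Hence tw(G) = 3 exactly.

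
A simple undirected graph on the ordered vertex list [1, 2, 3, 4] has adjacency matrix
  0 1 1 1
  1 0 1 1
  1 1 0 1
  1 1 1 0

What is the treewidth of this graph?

3

A width-3 tree decomposition is:
Bags: B1 = {1, 2, 3, 4}
Tree: (single bag)
A single bag containing all 4 vertices is trivially a valid decomposition of width 3. Conversely, {1, 2, 3, 4} is a clique of size 4, and the vertices of any clique must share a bag in every tree decomposition; so some bag has ≥ 4 vertices and tw(G) ≥ 3. Therefore the treewidth is 3.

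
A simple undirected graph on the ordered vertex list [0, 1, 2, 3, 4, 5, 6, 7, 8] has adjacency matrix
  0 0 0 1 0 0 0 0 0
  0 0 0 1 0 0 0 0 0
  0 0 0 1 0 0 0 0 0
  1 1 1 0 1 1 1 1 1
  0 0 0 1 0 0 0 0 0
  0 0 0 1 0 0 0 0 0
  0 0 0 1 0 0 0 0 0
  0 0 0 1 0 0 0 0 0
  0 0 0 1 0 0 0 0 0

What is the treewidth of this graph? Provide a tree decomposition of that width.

Treewidth 1.
Bags: B1 = {2, 3}  B2 = {3, 5}  B3 = {3, 6}  B4 = {0, 3}  B5 = {3, 4}  B6 = {1, 3}  B7 = {3, 7}  B8 = {3, 8}
Tree: B1–B2, B1–B3, B3–B4, B2–B5, B2–B6, B5–B7, B4–B8

The largest bag has 2 vertices, giving width 1; this decomposition certifies tw(G) ≤ 1. Since G has at least one edge (e.g. 3–2), it is not an edgeless graph, so tw(G) ≥ 1. The upper and lower bounds meet at 1, so that is the treewidth.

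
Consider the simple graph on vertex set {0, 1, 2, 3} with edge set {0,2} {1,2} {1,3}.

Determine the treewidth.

A width-1 tree decomposition is:
Bags: B1 = {1, 2}  B2 = {0, 2}  B3 = {1, 3}
Tree: B1–B2, B1–B3
Each bag holds 2 vertices, so the decomposition has width 1, which upper-bounds the treewidth. Any graph with an edge has treewidth ≥ 1, and G has the edge 2–1. Hence tw(G) = 1 exactly.

1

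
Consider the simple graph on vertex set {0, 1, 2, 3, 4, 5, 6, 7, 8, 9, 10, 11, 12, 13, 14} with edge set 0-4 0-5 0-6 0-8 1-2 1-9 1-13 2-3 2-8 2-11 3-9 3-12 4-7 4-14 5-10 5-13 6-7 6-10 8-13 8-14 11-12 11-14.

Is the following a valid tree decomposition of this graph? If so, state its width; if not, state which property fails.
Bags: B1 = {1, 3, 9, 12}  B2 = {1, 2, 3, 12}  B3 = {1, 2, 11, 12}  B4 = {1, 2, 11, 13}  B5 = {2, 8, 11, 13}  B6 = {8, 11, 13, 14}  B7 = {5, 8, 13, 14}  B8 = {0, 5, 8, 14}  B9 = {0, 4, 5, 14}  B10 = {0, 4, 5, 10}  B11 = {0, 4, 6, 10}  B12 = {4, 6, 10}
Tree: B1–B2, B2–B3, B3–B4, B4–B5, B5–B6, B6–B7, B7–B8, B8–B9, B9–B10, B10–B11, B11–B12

No — vertex 7 appears in no bag.

A tree decomposition must satisfy three properties: every vertex lies in some bag; for every edge, both endpoints lie together in some bag; and for every vertex, the bags containing it form a connected subtree. Here vertex 7 appears in no bag, so the decomposition is invalid.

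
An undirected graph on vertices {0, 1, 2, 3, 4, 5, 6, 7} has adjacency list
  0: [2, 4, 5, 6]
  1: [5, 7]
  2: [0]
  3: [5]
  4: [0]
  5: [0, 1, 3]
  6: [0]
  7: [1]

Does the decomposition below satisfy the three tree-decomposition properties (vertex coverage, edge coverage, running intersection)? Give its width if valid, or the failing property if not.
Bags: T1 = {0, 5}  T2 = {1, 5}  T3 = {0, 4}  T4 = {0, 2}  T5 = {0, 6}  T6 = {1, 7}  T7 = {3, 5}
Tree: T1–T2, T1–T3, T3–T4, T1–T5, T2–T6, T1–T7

Yes; width 1.

Vertex coverage: the bags together contain {0, 1, 2, 3, 4, 5, 6, 7}, the full vertex set. Edge coverage: each edge of G has both endpoints in at least one bag. Running intersection: for every vertex, the bags containing it form a connected subtree. All three properties hold, so this is a valid tree decomposition of width max|bag| − 1 = 1, and hence tw(G) ≤ 1.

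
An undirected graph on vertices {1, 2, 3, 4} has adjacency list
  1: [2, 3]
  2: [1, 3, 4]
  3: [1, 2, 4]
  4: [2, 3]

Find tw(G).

2

A width-2 tree decomposition is:
Bags: B1 = {1, 2, 3}  B2 = {2, 3, 4}
Tree: B1–B2
Every bag has size at most 3, so the width is 3 − 1 = 2 and tw(G) ≤ 2. Conversely, {1, 2, 3} is a clique of size 3, and the vertices of any clique must share a bag in every tree decomposition; so some bag has ≥ 3 vertices and tw(G) ≥ 2. Hence tw(G) = 2 exactly.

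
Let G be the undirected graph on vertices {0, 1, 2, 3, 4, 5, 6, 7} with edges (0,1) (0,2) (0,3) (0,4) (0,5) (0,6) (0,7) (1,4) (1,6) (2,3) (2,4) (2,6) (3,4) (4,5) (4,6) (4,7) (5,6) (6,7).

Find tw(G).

A width-3 tree decomposition is:
Bags: B1 = {0, 2, 4, 6}  B2 = {0, 4, 6, 7}  B3 = {0, 1, 4, 6}  B4 = {0, 4, 5, 6}  B5 = {0, 2, 3, 4}
Tree: B1–B2, B2–B3, B3–B4, B1–B5
Each bag holds 4 vertices, so the decomposition has width 3, which upper-bounds the treewidth. On the other hand G contains the 4-clique {0, 2, 3, 4}. A clique must lie in a single bag of any decomposition, so no decomposition can have width below 3. Therefore the treewidth is 3.

3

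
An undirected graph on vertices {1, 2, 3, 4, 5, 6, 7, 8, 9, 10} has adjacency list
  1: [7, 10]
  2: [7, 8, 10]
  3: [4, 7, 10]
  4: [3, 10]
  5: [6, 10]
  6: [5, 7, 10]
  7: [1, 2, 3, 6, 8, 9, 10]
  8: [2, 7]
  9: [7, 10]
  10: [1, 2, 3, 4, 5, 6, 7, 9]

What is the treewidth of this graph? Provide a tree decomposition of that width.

Treewidth 2.
One such decomposition:
Bags: B1 = {3, 7, 10}  B2 = {2, 7, 10}  B3 = {1, 7, 10}  B4 = {2, 7, 8}  B5 = {7, 9, 10}  B6 = {6, 7, 10}  B7 = {3, 4, 10}  B8 = {5, 6, 10}
Tree: B1–B2, B2–B3, B2–B4, B3–B5, B3–B6, B1–B7, B6–B8

Every bag has size at most 3, so the width is 3 − 1 = 2 and tw(G) ≤ 2. On the other hand G contains the 3-clique {2, 7, 8}. A clique must lie in a single bag of any decomposition, so no decomposition can have width below 2. Hence tw(G) = 2 exactly.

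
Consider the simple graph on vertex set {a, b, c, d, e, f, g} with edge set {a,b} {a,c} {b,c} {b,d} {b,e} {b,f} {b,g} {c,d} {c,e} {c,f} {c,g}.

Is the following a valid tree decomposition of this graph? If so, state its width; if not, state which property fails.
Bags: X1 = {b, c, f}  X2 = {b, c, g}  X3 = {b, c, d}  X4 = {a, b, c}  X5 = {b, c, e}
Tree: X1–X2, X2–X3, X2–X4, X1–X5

Checking the three conditions: (i) the bags cover all of {a, b, c, d, e, f, g}; (ii) for each edge, some bag contains both endpoints; (iii) the bags containing any fixed vertex form a subtree. All hold, so the decomposition is valid with width 3 − 1 = 2.

Yes; width 2.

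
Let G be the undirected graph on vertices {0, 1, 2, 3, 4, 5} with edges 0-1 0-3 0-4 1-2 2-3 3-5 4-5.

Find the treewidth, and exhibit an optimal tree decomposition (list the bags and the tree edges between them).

Treewidth 2.
One such decomposition:
Bags: B1 = {0, 1, 2}  B2 = {0, 2, 3}  B3 = {0, 3, 4}  B4 = {3, 4, 5}
Tree: B1–B2, B2–B3, B3–B4

The largest bag has 3 vertices, giving width 2; this decomposition certifies tw(G) ≤ 2. For the lower bound, G contains the cycle 1–2–3–0–1, so G is not a forest; only forests have treewidth ≤ 1, hence tw(G) ≥ 2. The upper and lower bounds meet at 2, so that is the treewidth.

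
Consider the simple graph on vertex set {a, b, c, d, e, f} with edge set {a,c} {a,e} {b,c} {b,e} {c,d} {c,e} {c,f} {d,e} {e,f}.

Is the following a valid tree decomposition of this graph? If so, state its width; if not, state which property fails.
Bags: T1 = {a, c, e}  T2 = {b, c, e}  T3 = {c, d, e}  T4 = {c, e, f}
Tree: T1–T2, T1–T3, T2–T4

Yes; width 2.

Checking the three conditions: (i) the bags cover all of {a, b, c, d, e, f}; (ii) for each edge, some bag contains both endpoints; (iii) the bags containing any fixed vertex form a subtree. All hold, so the decomposition is valid with width 3 − 1 = 2.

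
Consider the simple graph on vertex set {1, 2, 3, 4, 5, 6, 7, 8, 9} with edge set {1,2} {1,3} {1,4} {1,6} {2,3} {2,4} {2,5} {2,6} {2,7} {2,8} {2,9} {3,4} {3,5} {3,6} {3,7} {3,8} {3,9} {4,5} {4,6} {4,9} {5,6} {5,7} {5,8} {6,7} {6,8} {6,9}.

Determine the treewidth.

4

A width-4 tree decomposition is:
Bags: B1 = {2, 3, 4, 5, 6}  B2 = {2, 3, 4, 6, 9}  B3 = {2, 3, 5, 6, 8}  B4 = {2, 3, 5, 6, 7}  B5 = {1, 2, 3, 4, 6}
Tree: B1–B2, B1–B3, B3–B4, B2–B5
The largest bag has 5 vertices, giving width 4; this decomposition certifies tw(G) ≤ 4. On the other hand G contains the 5-clique {2, 3, 5, 6, 8}. A clique must lie in a single bag of any decomposition, so no decomposition can have width below 4. Hence tw(G) = 4 exactly.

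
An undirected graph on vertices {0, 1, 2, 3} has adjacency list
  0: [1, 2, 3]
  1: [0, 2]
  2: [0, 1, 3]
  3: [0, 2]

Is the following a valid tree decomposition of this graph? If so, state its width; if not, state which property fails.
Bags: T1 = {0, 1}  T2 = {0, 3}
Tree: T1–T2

No — vertex 2 appears in no bag.

A tree decomposition must satisfy three properties: every vertex lies in some bag; for every edge, both endpoints lie together in some bag; and for every vertex, the bags containing it form a connected subtree. Here vertex 2 appears in no bag, so the decomposition is invalid.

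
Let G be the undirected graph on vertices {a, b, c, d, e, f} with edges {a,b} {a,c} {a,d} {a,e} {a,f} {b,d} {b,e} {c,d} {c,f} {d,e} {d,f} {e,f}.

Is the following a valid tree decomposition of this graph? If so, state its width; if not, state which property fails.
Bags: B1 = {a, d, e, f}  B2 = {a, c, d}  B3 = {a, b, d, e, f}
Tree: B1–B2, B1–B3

A tree decomposition must satisfy three properties: every vertex lies in some bag; for every edge, both endpoints lie together in some bag; and for every vertex, the bags containing it form a connected subtree. Here edge (f,c) lies in no bag, so the decomposition is invalid.

No — edge (f,c) lies in no bag.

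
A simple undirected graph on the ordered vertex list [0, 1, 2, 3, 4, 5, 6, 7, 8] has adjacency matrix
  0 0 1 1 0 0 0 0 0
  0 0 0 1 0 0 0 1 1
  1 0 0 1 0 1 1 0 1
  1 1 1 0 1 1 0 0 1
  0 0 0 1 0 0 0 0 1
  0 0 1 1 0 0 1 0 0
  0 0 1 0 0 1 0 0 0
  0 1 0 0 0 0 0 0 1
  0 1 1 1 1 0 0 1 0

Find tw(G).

A width-2 tree decomposition is:
Bags: B1 = {1, 3, 8}  B2 = {3, 4, 8}  B3 = {2, 3, 8}  B4 = {0, 2, 3}  B5 = {1, 7, 8}  B6 = {2, 3, 5}  B7 = {2, 5, 6}
Tree: B1–B2, B1–B3, B3–B4, B1–B5, B3–B6, B6–B7
Each bag holds 3 vertices, so the decomposition has width 2, which upper-bounds the treewidth. Conversely, {1, 3, 8} is a clique of size 3, and the vertices of any clique must share a bag in every tree decomposition; so some bag has ≥ 3 vertices and tw(G) ≥ 2. Combining the bounds, tw(G) = 2.

2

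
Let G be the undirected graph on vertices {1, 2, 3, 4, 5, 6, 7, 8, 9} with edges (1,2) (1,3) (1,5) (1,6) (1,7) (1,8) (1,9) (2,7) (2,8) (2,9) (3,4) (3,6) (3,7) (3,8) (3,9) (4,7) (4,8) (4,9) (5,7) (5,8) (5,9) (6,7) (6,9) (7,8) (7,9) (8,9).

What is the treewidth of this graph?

A width-4 tree decomposition is:
Bags: B1 = {1, 3, 7, 8, 9}  B2 = {1, 5, 7, 8, 9}  B3 = {1, 3, 6, 7, 9}  B4 = {3, 4, 7, 8, 9}  B5 = {1, 2, 7, 8, 9}
Tree: B1–B2, B1–B3, B1–B4, B2–B5
Each bag holds 5 vertices, so the decomposition has width 4, which upper-bounds the treewidth. On the other hand G contains the 5-clique {1, 2, 7, 8, 9}. A clique must lie in a single bag of any decomposition, so no decomposition can have width below 4. Hence tw(G) = 4 exactly.

4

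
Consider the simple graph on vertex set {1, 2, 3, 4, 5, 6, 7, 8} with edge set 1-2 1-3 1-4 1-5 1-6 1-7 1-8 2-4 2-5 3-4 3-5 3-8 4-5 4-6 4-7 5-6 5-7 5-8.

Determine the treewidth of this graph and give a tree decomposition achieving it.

Every bag has size at most 4, so the width is 4 − 1 = 3 and tw(G) ≤ 3. On the other hand G contains the 4-clique {1, 3, 5, 8}. A clique must lie in a single bag of any decomposition, so no decomposition can have width below 3. Combining the bounds, tw(G) = 3.

Treewidth 3.
One optimal decomposition is:
Bags: B1 = {1, 4, 5, 7}  B2 = {1, 3, 4, 5}  B3 = {1, 4, 5, 6}  B4 = {1, 3, 5, 8}  B5 = {1, 2, 4, 5}
Tree: B1–B2, B1–B3, B2–B4, B1–B5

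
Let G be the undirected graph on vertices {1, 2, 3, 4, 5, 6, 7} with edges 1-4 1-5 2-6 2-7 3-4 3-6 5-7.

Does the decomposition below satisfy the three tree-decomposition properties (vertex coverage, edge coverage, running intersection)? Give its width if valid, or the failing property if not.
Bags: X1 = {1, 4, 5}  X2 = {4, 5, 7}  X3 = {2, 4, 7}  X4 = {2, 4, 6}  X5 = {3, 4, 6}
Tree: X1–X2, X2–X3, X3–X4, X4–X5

Yes; width 2.

Checking the three conditions: (i) the bags cover all of {1, 2, 3, 4, 5, 6, 7}; (ii) for each edge, some bag contains both endpoints; (iii) the bags containing any fixed vertex form a subtree. All hold, so the decomposition is valid with width 3 − 1 = 2.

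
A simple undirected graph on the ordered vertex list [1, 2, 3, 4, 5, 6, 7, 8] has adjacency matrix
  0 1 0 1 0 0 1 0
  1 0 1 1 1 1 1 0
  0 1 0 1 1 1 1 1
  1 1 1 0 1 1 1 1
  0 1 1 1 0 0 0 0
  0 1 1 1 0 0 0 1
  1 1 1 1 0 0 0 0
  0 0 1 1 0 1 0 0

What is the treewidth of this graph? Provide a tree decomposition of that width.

Treewidth 3.
One such decomposition:
Bags: B1 = {2, 3, 4, 6}  B2 = {3, 4, 6, 8}  B3 = {2, 3, 4, 5}  B4 = {2, 3, 4, 7}  B5 = {1, 2, 4, 7}
Tree: B1–B2, B1–B3, B3–B4, B4–B5

Every bag has size at most 4, so the width is 4 − 1 = 3 and tw(G) ≤ 3. Conversely, {3, 4, 6, 8} is a clique of size 4, and the vertices of any clique must share a bag in every tree decomposition; so some bag has ≥ 4 vertices and tw(G) ≥ 3. Hence tw(G) = 3 exactly.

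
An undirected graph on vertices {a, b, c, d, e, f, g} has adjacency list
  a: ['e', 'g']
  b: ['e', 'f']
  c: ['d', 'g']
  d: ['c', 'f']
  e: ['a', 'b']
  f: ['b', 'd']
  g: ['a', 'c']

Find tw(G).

2

A width-2 tree decomposition is:
Bags: B1 = {c, d, f}  B2 = {c, f, g}  B3 = {a, f, g}  B4 = {a, e, f}  B5 = {b, e, f}
Tree: B1–B2, B2–B3, B3–B4, B4–B5
Every bag has size at most 3, so the width is 3 − 1 = 2 and tw(G) ≤ 2. For the lower bound, G contains the cycle f–d–c–g–a–e–b–f, so G is not a forest; only forests have treewidth ≤ 1, hence tw(G) ≥ 2. The upper and lower bounds meet at 2, so that is the treewidth.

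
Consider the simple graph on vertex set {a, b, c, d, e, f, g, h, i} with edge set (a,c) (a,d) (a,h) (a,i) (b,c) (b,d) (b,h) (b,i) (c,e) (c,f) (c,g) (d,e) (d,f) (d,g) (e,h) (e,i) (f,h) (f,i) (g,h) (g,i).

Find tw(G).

4

A width-4 tree decomposition is:
Bags: B1 = {c, d, g, h, i}  B2 = {c, d, e, h, i}  B3 = {c, d, f, h, i}  B4 = {a, c, d, h, i}  B5 = {b, c, d, h, i}
Tree: B1–B2, B2–B3, B3–B4, B4–B5
Every bag has size at most 5, so the width is 5 − 1 = 4 and tw(G) ≤ 4. For the lower bound: the 5 vertex sets {d,g}, {e,i}, {f,h}, {c}, {a} are disjoint, each induces a connected subgraph, and every pair is joined by at least one edge of G. Contracting each set to a single vertex therefore yields K_{5} as a minor, and since treewidth is minor-monotone, tw(G) ≥ tw(K_{5}) = 4. Therefore the treewidth is 4.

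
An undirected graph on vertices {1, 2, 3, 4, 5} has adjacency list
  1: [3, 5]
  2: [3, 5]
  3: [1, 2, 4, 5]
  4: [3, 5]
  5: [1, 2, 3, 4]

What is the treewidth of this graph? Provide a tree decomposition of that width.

Every bag has size at most 3, so the width is 3 − 1 = 2 and tw(G) ≤ 2. On the other hand G contains the 3-clique {1, 3, 5}. A clique must lie in a single bag of any decomposition, so no decomposition can have width below 2. Therefore the treewidth is 2.

Treewidth 2.
One optimal decomposition is:
Bags: B1 = {3, 4, 5}  B2 = {1, 3, 5}  B3 = {2, 3, 5}
Tree: B1–B2, B1–B3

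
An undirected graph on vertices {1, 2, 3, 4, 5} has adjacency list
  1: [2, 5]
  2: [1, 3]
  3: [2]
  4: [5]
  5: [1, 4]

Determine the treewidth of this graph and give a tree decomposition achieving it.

Treewidth 1.
Bags: B1 = {4, 5}  B2 = {1, 5}  B3 = {1, 2}  B4 = {2, 3}
Tree: B1–B2, B2–B3, B3–B4

Every bag has size at most 2, so the width is 2 − 1 = 1 and tw(G) ≤ 1. Any graph with an edge has treewidth ≥ 1, and G has the edge 4–5. Hence tw(G) = 1 exactly.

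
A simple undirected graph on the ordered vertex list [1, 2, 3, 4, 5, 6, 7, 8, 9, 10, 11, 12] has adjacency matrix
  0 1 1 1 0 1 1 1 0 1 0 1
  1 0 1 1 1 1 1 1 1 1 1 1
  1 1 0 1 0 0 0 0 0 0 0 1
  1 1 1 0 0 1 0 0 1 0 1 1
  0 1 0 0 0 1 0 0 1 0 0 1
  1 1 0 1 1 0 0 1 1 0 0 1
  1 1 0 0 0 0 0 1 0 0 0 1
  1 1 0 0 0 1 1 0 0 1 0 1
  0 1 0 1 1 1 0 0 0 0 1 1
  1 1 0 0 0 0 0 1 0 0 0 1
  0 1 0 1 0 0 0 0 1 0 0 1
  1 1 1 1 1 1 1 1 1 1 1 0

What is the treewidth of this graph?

4

A width-4 tree decomposition is:
Bags: B1 = {2, 4, 6, 9, 12}  B2 = {1, 2, 4, 6, 12}  B3 = {1, 2, 6, 8, 12}  B4 = {1, 2, 7, 8, 12}  B5 = {2, 5, 6, 9, 12}  B6 = {1, 2, 3, 4, 12}  B7 = {1, 2, 8, 10, 12}  B8 = {2, 4, 9, 11, 12}
Tree: B1–B2, B2–B3, B3–B4, B1–B5, B2–B6, B3–B7, B1–B8
Each bag holds 5 vertices, so the decomposition has width 4, which upper-bounds the treewidth. For the lower bound, the 5 vertices {1, 2, 8, 10, 12} are pairwise adjacent, and any tree decomposition puts a clique entirely inside one bag — forcing width ≥ 4. Hence tw(G) = 4 exactly.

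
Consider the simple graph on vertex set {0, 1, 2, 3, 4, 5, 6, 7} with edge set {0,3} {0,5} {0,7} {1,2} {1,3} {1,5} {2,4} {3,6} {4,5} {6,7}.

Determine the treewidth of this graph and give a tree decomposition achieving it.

Each bag holds 3 vertices, so the decomposition has width 2, which upper-bounds the treewidth. The edges 2–4–5–1–2 form a cycle, so G is not a tree and its treewidth is at least 2. Combining the bounds, tw(G) = 2.

Treewidth 2.
Bags: B1 = {1, 2, 4}  B2 = {1, 4, 5}  B3 = {1, 3, 5}  B4 = {0, 3, 5}  B5 = {0, 3, 6}  B6 = {0, 6, 7}
Tree: B1–B2, B2–B3, B3–B4, B4–B5, B5–B6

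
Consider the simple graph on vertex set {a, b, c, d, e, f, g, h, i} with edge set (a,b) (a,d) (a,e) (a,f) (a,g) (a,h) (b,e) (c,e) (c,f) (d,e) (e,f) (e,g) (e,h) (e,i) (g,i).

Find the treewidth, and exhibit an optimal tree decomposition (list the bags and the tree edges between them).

Every bag has size at most 3, so the width is 3 − 1 = 2 and tw(G) ≤ 2. On the other hand G contains the 3-clique {c, e, f}. A clique must lie in a single bag of any decomposition, so no decomposition can have width below 2. Hence tw(G) = 2 exactly.

Treewidth 2.
One optimal decomposition is:
Bags: B1 = {a, e, h}  B2 = {a, e, g}  B3 = {a, e, f}  B4 = {a, b, e}  B5 = {c, e, f}  B6 = {e, g, i}  B7 = {a, d, e}
Tree: B1–B2, B2–B3, B2–B4, B3–B5, B2–B6, B3–B7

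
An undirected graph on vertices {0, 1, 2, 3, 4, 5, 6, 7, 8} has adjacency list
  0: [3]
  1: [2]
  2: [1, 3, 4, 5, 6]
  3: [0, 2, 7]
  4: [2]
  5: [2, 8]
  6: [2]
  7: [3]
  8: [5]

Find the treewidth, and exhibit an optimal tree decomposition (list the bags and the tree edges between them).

Treewidth 1.
One such decomposition:
Bags: B1 = {2, 4}  B2 = {2, 6}  B3 = {2, 3}  B4 = {0, 3}  B5 = {3, 7}  B6 = {2, 5}  B7 = {5, 8}  B8 = {1, 2}
Tree: B1–B2, B2–B3, B3–B4, B4–B5, B3–B6, B6–B7, B3–B8

Each bag holds 2 vertices, so the decomposition has width 1, which upper-bounds the treewidth. Since G has at least one edge (e.g. 2–4), it is not an edgeless graph, so tw(G) ≥ 1. Hence tw(G) = 1 exactly.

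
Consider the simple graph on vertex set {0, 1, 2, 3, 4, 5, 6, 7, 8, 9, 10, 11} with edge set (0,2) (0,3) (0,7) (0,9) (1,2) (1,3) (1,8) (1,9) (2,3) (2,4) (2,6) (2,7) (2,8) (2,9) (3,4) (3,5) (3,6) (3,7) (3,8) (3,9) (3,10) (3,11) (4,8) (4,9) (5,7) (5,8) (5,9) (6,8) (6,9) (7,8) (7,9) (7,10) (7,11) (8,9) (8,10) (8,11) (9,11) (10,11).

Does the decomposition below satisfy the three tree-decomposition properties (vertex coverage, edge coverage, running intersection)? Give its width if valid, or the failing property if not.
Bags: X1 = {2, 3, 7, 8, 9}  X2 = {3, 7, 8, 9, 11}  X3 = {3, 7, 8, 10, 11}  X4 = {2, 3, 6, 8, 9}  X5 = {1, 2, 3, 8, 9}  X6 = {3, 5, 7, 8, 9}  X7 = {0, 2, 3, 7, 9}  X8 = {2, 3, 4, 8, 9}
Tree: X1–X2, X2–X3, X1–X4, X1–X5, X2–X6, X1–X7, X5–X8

Checking the three conditions: (i) the bags cover all of {0, 1, 2, 3, 4, 5, 6, 7, 8, 9, 10, 11}; (ii) for each edge, some bag contains both endpoints; (iii) the bags containing any fixed vertex form a subtree. All hold, so the decomposition is valid with width 5 − 1 = 4.

Yes; width 4.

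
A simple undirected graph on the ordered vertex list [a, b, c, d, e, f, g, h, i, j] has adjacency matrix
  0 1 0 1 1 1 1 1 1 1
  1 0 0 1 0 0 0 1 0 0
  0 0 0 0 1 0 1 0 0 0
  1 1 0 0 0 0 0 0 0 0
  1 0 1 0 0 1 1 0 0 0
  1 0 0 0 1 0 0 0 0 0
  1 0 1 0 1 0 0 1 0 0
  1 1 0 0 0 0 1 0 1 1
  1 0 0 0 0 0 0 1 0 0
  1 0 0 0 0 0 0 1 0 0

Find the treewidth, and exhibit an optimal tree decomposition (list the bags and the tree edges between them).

Every bag has size at most 3, so the width is 3 − 1 = 2 and tw(G) ≤ 2. Conversely, {c, e, g} is a clique of size 3, and the vertices of any clique must share a bag in every tree decomposition; so some bag has ≥ 3 vertices and tw(G) ≥ 2. Combining the bounds, tw(G) = 2.

Treewidth 2.
One optimal decomposition is:
Bags: B1 = {a, b, h}  B2 = {a, g, h}  B3 = {a, b, d}  B4 = {a, h, j}  B5 = {a, h, i}  B6 = {a, e, g}  B7 = {a, e, f}  B8 = {c, e, g}
Tree: B1–B2, B1–B3, B1–B4, B1–B5, B2–B6, B6–B7, B6–B8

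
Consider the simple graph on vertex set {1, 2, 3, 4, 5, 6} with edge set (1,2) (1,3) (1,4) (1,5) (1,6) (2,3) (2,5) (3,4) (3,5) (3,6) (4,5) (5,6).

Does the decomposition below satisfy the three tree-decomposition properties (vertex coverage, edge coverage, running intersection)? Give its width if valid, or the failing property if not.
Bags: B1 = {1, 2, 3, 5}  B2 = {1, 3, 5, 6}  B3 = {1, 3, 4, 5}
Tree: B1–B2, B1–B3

Checking the three conditions: (i) the bags cover all of {1, 2, 3, 4, 5, 6}; (ii) for each edge, some bag contains both endpoints; (iii) the bags containing any fixed vertex form a subtree. All hold, so the decomposition is valid with width 4 − 1 = 3.

Yes; width 3.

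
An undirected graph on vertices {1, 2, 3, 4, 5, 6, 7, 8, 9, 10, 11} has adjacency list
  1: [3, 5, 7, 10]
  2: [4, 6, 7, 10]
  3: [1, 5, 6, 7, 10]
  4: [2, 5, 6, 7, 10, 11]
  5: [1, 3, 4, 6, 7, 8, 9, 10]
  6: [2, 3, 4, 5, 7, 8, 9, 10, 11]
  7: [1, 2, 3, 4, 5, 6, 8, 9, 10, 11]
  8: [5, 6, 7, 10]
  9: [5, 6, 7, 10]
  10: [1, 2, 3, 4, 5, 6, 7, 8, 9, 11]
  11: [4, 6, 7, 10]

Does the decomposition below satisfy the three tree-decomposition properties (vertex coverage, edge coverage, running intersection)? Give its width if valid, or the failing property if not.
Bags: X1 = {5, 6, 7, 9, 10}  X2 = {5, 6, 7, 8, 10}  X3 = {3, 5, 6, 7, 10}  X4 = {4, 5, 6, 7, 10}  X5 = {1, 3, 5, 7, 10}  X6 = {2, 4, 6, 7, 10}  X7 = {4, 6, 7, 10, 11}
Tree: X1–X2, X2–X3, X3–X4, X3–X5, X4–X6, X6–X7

Yes; width 4.

Checking the three conditions: (i) the bags cover all of {1, 2, 3, 4, 5, 6, 7, 8, 9, 10, 11}; (ii) for each edge, some bag contains both endpoints; (iii) the bags containing any fixed vertex form a subtree. All hold, so the decomposition is valid with width 5 − 1 = 4.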